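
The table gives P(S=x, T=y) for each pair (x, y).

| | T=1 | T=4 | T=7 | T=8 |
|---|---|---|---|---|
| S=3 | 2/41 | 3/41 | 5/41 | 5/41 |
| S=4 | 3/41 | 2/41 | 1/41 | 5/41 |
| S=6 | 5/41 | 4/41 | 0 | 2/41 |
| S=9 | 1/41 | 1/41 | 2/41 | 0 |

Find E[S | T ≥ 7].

P(T ≥ 7) = 20/41.
Summing S·P(S=x,T=y) over the conditioning event gives 84/41.
E[S | T ≥ 7] = (84/41) / (20/41) = 21/5.

21/5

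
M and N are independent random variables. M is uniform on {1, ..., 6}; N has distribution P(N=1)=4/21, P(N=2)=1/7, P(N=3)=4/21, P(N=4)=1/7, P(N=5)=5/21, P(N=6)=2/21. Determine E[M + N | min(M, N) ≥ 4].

99/10

P(min(M, N) ≥ 4) = 5/21.
Summing (M+N)·P(x,y) over outcomes with min(M, N) ≥ 4 gives 33/14.
E[M + N | min(M, N) ≥ 4] = (33/14) / (5/21) = 99/10.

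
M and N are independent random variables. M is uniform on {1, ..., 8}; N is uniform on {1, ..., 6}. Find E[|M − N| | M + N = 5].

2

P(M + N = 5) = 1/12.
Summing |M−N|·P(x,y) over outcomes with M + N = 5 gives 1/6.
E[|M − N| | M + N = 5] = (1/6) / (1/12) = 2.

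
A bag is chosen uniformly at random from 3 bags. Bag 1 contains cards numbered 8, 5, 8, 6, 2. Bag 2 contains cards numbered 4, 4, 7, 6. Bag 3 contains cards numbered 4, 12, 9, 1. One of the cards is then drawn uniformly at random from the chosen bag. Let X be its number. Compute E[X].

E[X | bag 1] = (8+5+8+6+2)/5 = 29/5.
E[X | bag 2] = (4+4+7+6)/4 = 21/4.
E[X | bag 3] = (4+12+9+1)/4 = 13/2.
E[X] = (1/3)·(29/5) + (1/3)·(21/4) + (1/3)·(13/2) = 117/20.

117/20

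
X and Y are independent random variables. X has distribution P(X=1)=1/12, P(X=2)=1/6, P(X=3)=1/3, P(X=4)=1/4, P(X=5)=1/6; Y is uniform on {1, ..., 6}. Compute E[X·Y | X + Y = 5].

26/5

P(X + Y = 5) = 5/36.
Summing XY·P(x,y) over outcomes with X + Y = 5 gives 13/18.
E[X·Y | X + Y = 5] = (13/18) / (5/36) = 26/5.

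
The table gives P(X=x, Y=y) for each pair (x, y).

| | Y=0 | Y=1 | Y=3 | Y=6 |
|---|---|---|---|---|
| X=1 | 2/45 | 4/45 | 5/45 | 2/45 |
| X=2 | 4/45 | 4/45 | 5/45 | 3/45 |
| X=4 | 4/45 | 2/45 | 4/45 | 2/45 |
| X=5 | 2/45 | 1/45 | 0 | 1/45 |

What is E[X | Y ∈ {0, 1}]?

61/23

P(Y ∈ {0, 1}) = 23/45.
Σ X·P over the event = 1·(2/45) + 1·(4/45) + 2·(4/45) + 2·(4/45) + 4·(4/45) + 4·(2/45) + 5·(2/45) + 5·(1/45) = 61/45.
E[X | Y ∈ {0, 1}] = (61/45) / (23/45) = 61/23.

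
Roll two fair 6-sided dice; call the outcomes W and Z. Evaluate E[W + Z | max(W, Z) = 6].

102/11

P(max(W, Z) = 6) = 11/36.
Summing (W+Z)·P(x,y) over outcomes with max(W, Z) = 6 gives 17/6.
E[W + Z | max(W, Z) = 6] = (17/6) / (11/36) = 102/11.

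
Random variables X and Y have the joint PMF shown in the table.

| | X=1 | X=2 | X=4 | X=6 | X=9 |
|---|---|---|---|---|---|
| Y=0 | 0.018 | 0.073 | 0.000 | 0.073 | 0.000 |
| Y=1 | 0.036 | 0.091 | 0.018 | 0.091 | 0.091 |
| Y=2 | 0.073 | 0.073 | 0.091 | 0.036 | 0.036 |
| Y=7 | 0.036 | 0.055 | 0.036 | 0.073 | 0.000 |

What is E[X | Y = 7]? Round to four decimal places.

3.6400

P(Y = 7) = 0.200.
Σ X·P over the event = 1·(0.036) + 2·(0.055) + 4·(0.036) + 6·(0.073) = 0.728.
E[X | Y = 7] = (0.728) / (0.200) = 3.6400.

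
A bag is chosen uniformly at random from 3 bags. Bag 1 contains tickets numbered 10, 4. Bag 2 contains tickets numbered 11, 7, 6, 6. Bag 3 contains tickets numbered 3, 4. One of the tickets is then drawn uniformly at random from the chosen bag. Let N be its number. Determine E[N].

E[N | bag 1] = (10+4)/2 = 7.
E[N | bag 2] = (11+7+6+6)/4 = 15/2.
E[N | bag 3] = (3+4)/2 = 7/2.
E[N] = (1/3)·(7) + (1/3)·(15/2) + (1/3)·(7/2) = 6.

6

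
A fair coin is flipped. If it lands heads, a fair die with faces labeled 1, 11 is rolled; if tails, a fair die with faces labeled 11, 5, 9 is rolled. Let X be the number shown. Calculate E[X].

E[X | heads] = (1+11)/2 = 6.
E[X | tails] = (11+5+9)/3 = 25/3.
By the law of total expectation,
E[X] = (1/2)·(6) + (1/2)·(25/3) = 43/6.

43/6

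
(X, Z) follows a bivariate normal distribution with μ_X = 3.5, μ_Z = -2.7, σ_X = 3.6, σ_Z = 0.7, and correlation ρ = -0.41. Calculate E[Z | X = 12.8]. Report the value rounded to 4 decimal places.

For a bivariate normal, E[Z | X=x] = μ_Z + ρ·(σ_Z/σ_X)·(x − μ_X).
E[Z | X=12.8] = -2.7 + (-0.41)·(0.7/3.6)·(12.8 − (3.5)) = -2.7 + (-0.079722)·(9.3) = -3.4414.

-3.4414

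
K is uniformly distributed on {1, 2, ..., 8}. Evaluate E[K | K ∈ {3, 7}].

5

P(K ∈ {3, 7}) = 1/4.
Σ over the event: 3·1/8 + 7·1/8 = 5/4.
E[K | K ∈ {3, 7}] = (5/4) / (1/4) = 5.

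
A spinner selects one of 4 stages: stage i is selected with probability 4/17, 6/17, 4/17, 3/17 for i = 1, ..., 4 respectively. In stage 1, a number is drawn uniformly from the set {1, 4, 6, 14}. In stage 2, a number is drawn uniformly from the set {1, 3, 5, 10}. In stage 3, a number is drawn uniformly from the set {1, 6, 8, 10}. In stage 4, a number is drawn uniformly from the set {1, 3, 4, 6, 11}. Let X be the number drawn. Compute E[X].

E[X | stage 1] = (1+4+6+14)/4 = 25/4.
E[X | stage 2] = (1+3+5+10)/4 = 19/4.
E[X | stage 3] = (1+6+8+10)/4 = 25/4.
E[X | stage 4] = (1+3+4+6+11)/5 = 5.
By the law of total expectation,
E[X] = (4/17)·(25/4) + (6/17)·(19/4) + (4/17)·(25/4) + (3/17)·(5) = 11/2.

11/2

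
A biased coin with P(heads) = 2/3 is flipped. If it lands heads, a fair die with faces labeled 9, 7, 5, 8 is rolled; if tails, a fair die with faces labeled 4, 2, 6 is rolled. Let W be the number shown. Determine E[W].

E[W | heads] = (9+7+5+8)/4 = 29/4.
E[W | tails] = (4+2+6)/3 = 4.
E[W] = (2/3)·(29/4) + (1/3)·(4) = 37/6.

37/6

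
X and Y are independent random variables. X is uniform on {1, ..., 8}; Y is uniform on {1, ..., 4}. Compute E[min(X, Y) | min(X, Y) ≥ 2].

P(min(X, Y) ≥ 2) = 21/32.
Summing min(X,Y)·P(x,y) over outcomes with min(X, Y) ≥ 2 gives 59/32.
E[min(X, Y) | min(X, Y) ≥ 2] = (59/32) / (21/32) = 59/21.

59/21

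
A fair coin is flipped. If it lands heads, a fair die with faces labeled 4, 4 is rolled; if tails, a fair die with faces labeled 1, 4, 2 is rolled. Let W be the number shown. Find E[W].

19/6

E[W | heads] = (4+4)/2 = 4.
E[W | tails] = (1+4+2)/3 = 7/3.
E[W] = (1/2)·(4) + (1/2)·(7/3) = 19/6.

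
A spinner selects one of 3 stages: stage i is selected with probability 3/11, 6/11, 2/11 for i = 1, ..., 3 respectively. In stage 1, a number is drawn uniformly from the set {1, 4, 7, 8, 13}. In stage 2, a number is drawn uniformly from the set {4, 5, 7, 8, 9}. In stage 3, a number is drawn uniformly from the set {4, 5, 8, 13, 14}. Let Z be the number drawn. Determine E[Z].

E[Z | stage 1] = (1+4+7+8+13)/5 = 33/5.
E[Z | stage 2] = (4+5+7+8+9)/5 = 33/5.
E[Z | stage 3] = (4+5+8+13+14)/5 = 44/5.
By the law of total expectation,
E[Z] = (3/11)·(33/5) + (6/11)·(33/5) + (2/11)·(44/5) = 7.

7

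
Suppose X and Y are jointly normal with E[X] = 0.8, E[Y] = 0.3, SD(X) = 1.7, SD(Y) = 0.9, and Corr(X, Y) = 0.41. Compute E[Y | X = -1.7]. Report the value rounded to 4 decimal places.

The regression of Y on X has slope ρ·σ_Y/σ_X and passes through (μ_X, μ_Y).
E[Y | X=-1.7] = 0.3 + (0.41)·(0.9/1.7)·(-1.7 − (0.8)) = 0.3 + (0.217059)·(-2.5) = -0.2426.

-0.2426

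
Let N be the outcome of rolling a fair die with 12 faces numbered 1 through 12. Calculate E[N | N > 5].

9

Given N > 5, N is equally likely to be any of {6, 7, 8, 9, 10, 11, 12}.
E[N | N > 5] = (6 + 7 + 8 + 9 + 10 + 11 + 12) / 7 = 9.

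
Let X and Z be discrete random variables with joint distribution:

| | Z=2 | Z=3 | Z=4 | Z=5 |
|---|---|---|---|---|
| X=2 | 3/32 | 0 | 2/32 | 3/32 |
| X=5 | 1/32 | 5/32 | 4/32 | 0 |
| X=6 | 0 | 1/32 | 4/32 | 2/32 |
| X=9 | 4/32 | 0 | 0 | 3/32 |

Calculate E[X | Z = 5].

P(Z = 5) = 1/4.
Σ X·P over the event = 2·(3/32) + 6·(2/32) + 9·(3/32) = 45/32.
E[X | Z = 5] = (45/32) / (1/4) = 45/8.

45/8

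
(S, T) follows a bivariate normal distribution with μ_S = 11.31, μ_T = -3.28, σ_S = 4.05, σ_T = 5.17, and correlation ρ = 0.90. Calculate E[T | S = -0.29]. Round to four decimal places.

-16.6071

E[T | S=x] = μ_T + ρ(σ_T/σ_S)(x − μ_S) for jointly normal variables.
E[T | S=-0.29] = -3.28 + (0.90)·(5.17/4.05)·(-0.29 − (11.31)) = -3.28 + (1.14889)·(-11.6) = -16.6071.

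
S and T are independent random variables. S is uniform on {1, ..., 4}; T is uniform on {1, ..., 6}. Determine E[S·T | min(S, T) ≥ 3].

63/4

Outcomes with min(S, T) ≥ 3: (3,3), (3,4), (3,5), (3,6), (4,3), (4,4), (4,5), (4,6), each with probability 1/24.
E[S·T | min(S, T) ≥ 3] = (9 + 12 + 15 + 18 + 12 + 16 + 20 + 24) / 8 = 63/4.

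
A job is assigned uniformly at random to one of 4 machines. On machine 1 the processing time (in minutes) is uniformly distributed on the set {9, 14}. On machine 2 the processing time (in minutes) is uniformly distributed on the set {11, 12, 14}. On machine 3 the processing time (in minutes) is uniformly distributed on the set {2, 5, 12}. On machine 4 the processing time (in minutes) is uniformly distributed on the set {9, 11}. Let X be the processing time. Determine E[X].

241/24

E[X | machine 1] = (9+14)/2 = 23/2.
E[X | machine 2] = (11+12+14)/3 = 37/3.
E[X | machine 3] = (2+5+12)/3 = 19/3.
E[X | machine 4] = (9+11)/2 = 10.
E[X] = (1/4)·(23/2) + (1/4)·(37/3) + (1/4)·(19/3) + (1/4)·(10) = 241/24.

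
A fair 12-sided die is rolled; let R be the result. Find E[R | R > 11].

12

Given R > 11, R is equally likely to be any of {12}.
E[R | R > 11] = (12) / 1 = 12.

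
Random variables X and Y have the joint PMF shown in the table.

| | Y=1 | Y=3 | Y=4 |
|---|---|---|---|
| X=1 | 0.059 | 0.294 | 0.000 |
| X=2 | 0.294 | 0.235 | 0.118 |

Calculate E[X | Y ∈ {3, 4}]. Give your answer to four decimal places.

1.5456

P(Y ∈ {3, 4}) = 0.647.
Σ X·P over the event = 1·(0.294) + 2·(0.235) + 2·(0.118) = 1.000.
E[X | Y ∈ {3, 4}] = (1.000) / (0.647) = 1.5456.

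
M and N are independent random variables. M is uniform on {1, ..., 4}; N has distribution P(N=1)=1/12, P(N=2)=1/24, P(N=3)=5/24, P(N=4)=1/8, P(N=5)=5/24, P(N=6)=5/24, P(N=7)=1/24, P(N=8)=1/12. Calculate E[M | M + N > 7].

P(M + N > 7) = 5/12.
Summing M·P(x,y) over outcomes with M + N > 7 gives 61/48.
E[M | M + N > 7] = (61/48) / (5/12) = 61/20.

61/20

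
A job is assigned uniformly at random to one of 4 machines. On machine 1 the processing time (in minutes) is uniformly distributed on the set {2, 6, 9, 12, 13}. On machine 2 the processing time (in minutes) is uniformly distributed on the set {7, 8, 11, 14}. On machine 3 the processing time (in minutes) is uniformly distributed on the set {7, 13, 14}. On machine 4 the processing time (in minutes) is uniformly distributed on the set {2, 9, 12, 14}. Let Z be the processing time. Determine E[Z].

E[Z | machine 1] = (2+6+9+12+13)/5 = 42/5.
E[Z | machine 2] = (7+8+11+14)/4 = 10.
E[Z | machine 3] = (7+13+14)/3 = 34/3.
E[Z | machine 4] = (2+9+12+14)/4 = 37/4.
E[Z] = (1/4)·(42/5) + (1/4)·(10) + (1/4)·(34/3) + (1/4)·(37/4) = 2339/240.

2339/240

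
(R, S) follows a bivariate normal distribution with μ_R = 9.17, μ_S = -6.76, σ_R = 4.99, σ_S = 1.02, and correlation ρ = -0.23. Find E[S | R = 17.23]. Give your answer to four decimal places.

The regression of S on R has slope ρ·σ_S/σ_R and passes through (μ_R, μ_S).
E[S | R=17.23] = -6.76 + (-0.23)·(1.02/4.99)·(17.23 − (9.17)) = -6.76 + (-0.047014)·(8.06) = -7.1389.

-7.1389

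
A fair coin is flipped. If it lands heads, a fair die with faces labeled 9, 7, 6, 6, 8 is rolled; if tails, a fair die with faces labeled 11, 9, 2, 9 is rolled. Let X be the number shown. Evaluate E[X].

299/40

E[X | heads] = (9+7+6+6+8)/5 = 36/5.
E[X | tails] = (11+9+2+9)/4 = 31/4.
E[X] = (1/2)·(36/5) + (1/2)·(31/4) = 299/40.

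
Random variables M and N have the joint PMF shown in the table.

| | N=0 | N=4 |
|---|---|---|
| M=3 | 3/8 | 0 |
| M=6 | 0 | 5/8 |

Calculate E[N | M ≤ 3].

0

P(M ≤ 3) = 3/8.
Σ N·P over the event = 0·(3/8) = 0.
E[N | M ≤ 3] = (0) / (3/8) = 0.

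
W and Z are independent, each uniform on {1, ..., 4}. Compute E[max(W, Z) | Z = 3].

Outcomes with Z = 3: (1,3), (2,3), (3,3), (4,3), each with probability 1/16.
E[max(W, Z) | Z = 3] = (3 + 3 + 3 + 4) / 4 = 13/4.

13/4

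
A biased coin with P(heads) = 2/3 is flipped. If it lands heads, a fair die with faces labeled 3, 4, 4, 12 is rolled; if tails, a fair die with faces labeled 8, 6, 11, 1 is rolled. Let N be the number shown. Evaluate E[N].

6

E[N | heads] = (3+4+4+12)/4 = 23/4.
E[N | tails] = (8+6+11+1)/4 = 13/2.
By the law of total expectation,
E[N] = (2/3)·(23/4) + (1/3)·(13/2) = 6.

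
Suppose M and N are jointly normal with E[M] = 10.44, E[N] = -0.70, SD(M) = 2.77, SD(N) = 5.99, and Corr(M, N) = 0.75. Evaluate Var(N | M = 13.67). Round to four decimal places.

The conditional variance in a bivariate normal is σ_N²(1 − ρ²), independent of x.
Var(N | M=13.67) = (5.99)²·(1 − (0.75)²) = 35.8801·0.4375 = 15.6975.

15.6975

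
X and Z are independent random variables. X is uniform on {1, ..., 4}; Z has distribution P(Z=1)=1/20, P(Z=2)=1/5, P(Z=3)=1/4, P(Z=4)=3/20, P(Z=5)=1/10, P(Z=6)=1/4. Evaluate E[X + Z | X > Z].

P(X > Z) = 1/5.
Summing (X+Z)·P(x,y) over outcomes with X > Z gives 91/80.
E[X + Z | X > Z] = (91/80) / (1/5) = 91/16.

91/16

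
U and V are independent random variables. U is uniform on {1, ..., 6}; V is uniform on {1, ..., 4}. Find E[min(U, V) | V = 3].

Outcomes with V = 3: (1,3), (2,3), (3,3), (4,3), (5,3), (6,3), each with probability 1/24.
E[min(U, V) | V = 3] = (1 + 2 + 3 + 3 + 3 + 3) / 6 = 5/2.

5/2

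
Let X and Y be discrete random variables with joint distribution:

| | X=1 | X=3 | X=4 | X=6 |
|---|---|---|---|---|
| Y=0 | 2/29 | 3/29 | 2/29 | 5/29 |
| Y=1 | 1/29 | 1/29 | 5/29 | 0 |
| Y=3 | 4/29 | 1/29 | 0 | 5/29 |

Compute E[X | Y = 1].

P(Y = 1) = 7/29.
Summing X·P(X=x,Y=y) over the conditioning event gives 24/29.
E[X | Y = 1] = (24/29) / (7/29) = 24/7.

24/7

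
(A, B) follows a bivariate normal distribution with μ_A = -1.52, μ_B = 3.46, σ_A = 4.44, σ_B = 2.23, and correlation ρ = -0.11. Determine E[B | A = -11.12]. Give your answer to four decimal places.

The regression of B on A has slope ρ·σ_B/σ_A and passes through (μ_A, μ_B).
E[B | A=-11.12] = 3.46 + (-0.11)·(2.23/4.44)·(-11.12 − (-1.52)) = 3.46 + (-0.055248)·(-9.6) = 3.9904.

3.9904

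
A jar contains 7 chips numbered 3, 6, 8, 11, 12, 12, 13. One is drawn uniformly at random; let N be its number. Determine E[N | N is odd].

P(N is odd) = 3/7.
Σ over the event: 3·1/7 + 11·1/7 + 13·1/7 = 27/7.
E[N | N is odd] = (27/7) / (3/7) = 9.

9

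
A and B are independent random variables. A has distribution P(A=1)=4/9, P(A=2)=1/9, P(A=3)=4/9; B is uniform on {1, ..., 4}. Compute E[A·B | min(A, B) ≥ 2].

P(min(A, B) ≥ 2) = 5/12.
Summing AB·P(x,y) over outcomes with min(A, B) ≥ 2 gives 7/2.
E[A·B | min(A, B) ≥ 2] = (7/2) / (5/12) = 42/5.

42/5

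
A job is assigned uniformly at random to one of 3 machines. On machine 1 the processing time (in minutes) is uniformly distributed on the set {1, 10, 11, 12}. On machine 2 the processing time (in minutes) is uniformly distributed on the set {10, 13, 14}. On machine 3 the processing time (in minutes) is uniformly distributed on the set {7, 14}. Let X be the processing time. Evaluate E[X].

94/9

E[X | machine 1] = (1+10+11+12)/4 = 17/2.
E[X | machine 2] = (10+13+14)/3 = 37/3.
E[X | machine 3] = (7+14)/2 = 21/2.
E[X] = (1/3)·(17/2) + (1/3)·(37/3) + (1/3)·(21/2) = 94/9.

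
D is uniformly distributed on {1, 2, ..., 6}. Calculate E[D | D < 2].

Given D < 2, D is equally likely to be any of {1}.
E[D | D < 2] = (1) / 1 = 1.

1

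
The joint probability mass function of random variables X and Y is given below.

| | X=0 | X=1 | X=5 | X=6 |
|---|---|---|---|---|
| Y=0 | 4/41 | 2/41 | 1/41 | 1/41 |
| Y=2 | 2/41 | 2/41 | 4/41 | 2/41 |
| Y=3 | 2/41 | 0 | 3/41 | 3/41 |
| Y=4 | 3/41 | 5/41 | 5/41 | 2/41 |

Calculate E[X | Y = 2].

P(Y = 2) = 10/41.
Σ X·P over the event = 0·(2/41) + 1·(2/41) + 5·(4/41) + 6·(2/41) = 34/41.
E[X | Y = 2] = (34/41) / (10/41) = 17/5.

17/5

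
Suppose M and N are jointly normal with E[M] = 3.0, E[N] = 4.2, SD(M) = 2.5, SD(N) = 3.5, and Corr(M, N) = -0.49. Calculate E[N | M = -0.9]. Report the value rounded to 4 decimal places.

E[N | M=x] = μ_N + ρ(σ_N/σ_M)(x − μ_M) for jointly normal variables.
E[N | M=-0.9] = 4.2 + (-0.49)·(3.5/2.5)·(-0.9 − (3.0)) = 4.2 + (-0.686)·(-3.9) = 6.8754.

6.8754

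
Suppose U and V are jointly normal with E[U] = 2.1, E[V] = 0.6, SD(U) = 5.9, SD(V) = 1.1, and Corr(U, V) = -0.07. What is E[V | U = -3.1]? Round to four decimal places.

For a bivariate normal, E[V | U=x] = μ_V + ρ·(σ_V/σ_U)·(x − μ_U).
E[V | U=-3.1] = 0.6 + (-0.07)·(1.1/5.9)·(-3.1 − (2.1)) = 0.6 + (-0.013051)·(-5.2) = 0.6679.

0.6679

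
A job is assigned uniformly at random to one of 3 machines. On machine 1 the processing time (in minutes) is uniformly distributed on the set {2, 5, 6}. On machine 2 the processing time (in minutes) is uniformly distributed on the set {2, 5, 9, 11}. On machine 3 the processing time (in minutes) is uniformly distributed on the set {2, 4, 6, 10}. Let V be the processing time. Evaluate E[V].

E[V | machine 1] = (2+5+6)/3 = 13/3.
E[V | machine 2] = (2+5+9+11)/4 = 27/4.
E[V | machine 3] = (2+4+6+10)/4 = 11/2.
By the law of total expectation,
E[V] = (1/3)·(13/3) + (1/3)·(27/4) + (1/3)·(11/2) = 199/36.

199/36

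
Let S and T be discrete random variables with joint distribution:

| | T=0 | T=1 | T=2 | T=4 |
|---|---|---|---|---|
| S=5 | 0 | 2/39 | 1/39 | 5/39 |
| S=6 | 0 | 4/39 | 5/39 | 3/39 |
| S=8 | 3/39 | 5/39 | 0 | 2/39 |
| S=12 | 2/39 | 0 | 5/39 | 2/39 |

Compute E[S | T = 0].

48/5

P(T = 0) = 5/39.
Σ S·P over the event = 8·(3/39) + 12·(2/39) = 16/13.
E[S | T = 0] = (16/13) / (5/39) = 48/5.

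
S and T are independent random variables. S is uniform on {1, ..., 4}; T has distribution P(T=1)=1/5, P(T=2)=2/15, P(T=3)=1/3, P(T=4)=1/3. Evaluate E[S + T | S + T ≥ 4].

297/52

P(S + T ≥ 4) = 13/15.
Summing (S+T)·P(x,y) over outcomes with S + T ≥ 4 gives 99/20.
E[S + T | S + T ≥ 4] = (99/20) / (13/15) = 297/52.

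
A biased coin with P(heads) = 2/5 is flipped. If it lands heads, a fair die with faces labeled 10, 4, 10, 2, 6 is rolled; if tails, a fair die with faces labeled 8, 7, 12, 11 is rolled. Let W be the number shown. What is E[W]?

E[W | heads] = (10+4+10+2+6)/5 = 32/5.
E[W | tails] = (8+7+12+11)/4 = 19/2.
E[W] = (2/5)·(32/5) + (3/5)·(19/2) = 413/50.

413/50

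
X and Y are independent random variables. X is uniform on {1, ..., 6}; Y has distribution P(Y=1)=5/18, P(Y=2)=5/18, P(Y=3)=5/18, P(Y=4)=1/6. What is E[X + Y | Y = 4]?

P(Y = 4) = 1/6.
Summing (X+Y)·P(x,y) over outcomes with Y = 4 gives 5/4.
E[X + Y | Y = 4] = (5/4) / (1/6) = 15/2.

15/2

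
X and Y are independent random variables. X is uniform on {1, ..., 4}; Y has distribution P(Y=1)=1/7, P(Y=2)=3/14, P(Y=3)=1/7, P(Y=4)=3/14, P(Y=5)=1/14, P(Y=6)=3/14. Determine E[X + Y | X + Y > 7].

61/7

P(X + Y > 7) = 1/4.
Summing (X+Y)·P(x,y) over outcomes with X + Y > 7 gives 61/28.
E[X + Y | X + Y > 7] = (61/28) / (1/4) = 61/7.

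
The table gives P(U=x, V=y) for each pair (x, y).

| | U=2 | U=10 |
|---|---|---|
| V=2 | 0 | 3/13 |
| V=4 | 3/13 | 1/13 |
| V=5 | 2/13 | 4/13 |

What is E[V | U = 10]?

P(U = 10) = 8/13.
Σ V·P over the event = 2·(3/13) + 4·(1/13) + 5·(4/13) = 30/13.
E[V | U = 10] = (30/13) / (8/13) = 15/4.

15/4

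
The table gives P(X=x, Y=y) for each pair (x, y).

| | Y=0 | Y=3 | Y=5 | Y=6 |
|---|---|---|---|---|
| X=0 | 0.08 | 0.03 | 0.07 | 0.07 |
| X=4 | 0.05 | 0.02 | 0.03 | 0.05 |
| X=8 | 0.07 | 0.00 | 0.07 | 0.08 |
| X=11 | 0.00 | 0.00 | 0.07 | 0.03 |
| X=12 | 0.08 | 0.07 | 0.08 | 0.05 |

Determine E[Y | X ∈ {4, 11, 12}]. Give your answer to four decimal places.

3.6792

P(X ∈ {4, 11, 12}) = 0.53.
Summing Y·P(X=x,Y=y) over the conditioning event gives 1.95.
E[Y | X ∈ {4, 11, 12}] = (1.95) / (0.53) = 3.6792.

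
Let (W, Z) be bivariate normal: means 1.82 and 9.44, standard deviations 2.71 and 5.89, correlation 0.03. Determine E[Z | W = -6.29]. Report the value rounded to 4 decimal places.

For a bivariate normal, E[Z | W=x] = μ_Z + ρ·(σ_Z/σ_W)·(x − μ_W).
E[Z | W=-6.29] = 9.44 + (0.03)·(5.89/2.71)·(-6.29 − (1.82)) = 9.44 + (0.065203)·(-8.11) = 8.9112.

8.9112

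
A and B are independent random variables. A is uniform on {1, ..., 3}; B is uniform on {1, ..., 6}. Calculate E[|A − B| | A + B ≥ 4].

11/5

P(A + B ≥ 4) = 5/6.
Summing |A−B|·P(x,y) over outcomes with A + B ≥ 4 gives 11/6.
E[|A − B| | A + B ≥ 4] = (11/6) / (5/6) = 11/5.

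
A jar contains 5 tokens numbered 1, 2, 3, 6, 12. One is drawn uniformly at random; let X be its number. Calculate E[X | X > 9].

P(X > 9) = 1/5.
Σ over the event: 12·1/5 = 12/5.
E[X | X > 9] = (12/5) / (1/5) = 12.

12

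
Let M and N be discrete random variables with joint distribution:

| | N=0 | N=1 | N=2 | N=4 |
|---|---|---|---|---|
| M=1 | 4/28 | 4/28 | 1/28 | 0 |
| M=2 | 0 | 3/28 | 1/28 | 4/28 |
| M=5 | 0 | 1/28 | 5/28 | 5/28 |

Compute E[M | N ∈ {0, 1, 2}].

47/19

P(N ∈ {0, 1, 2}) = 19/28.
Σ M·P over the event = 1·(4/28) + 1·(4/28) + 1·(1/28) + 2·(3/28) + 2·(1/28) + 5·(1/28) + 5·(5/28) = 47/28.
E[M | N ∈ {0, 1, 2}] = (47/28) / (19/28) = 47/19.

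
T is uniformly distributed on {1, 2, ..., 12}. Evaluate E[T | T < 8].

4

Given T < 8, T is equally likely to be any of {1, 2, 3, 4, 5, 6, 7}.
E[T | T < 8] = (1 + 2 + 3 + 4 + 5 + 6 + 7) / 7 = 4.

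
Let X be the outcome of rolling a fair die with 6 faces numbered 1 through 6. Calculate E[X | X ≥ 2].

Given X ≥ 2, X is equally likely to be any of {2, 3, 4, 5, 6}.
E[X | X ≥ 2] = (2 + 3 + 4 + 5 + 6) / 5 = 4.

4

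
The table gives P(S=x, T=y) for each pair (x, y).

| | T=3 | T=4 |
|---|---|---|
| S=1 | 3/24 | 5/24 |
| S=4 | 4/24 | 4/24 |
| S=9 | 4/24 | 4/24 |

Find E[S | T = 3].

5

P(T = 3) = 11/24.
Summing S·P(S=x,T=y) over the conditioning event gives 55/24.
E[S | T = 3] = (55/24) / (11/24) = 5.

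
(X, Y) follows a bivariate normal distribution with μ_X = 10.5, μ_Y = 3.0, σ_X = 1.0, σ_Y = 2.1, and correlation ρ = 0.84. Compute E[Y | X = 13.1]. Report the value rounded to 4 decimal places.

7.5864

For a bivariate normal, E[Y | X=x] = μ_Y + ρ·(σ_Y/σ_X)·(x − μ_X).
E[Y | X=13.1] = 3.0 + (0.84)·(2.1/1.0)·(13.1 − (10.5)) = 3.0 + (1.764)·(2.6) = 7.5864.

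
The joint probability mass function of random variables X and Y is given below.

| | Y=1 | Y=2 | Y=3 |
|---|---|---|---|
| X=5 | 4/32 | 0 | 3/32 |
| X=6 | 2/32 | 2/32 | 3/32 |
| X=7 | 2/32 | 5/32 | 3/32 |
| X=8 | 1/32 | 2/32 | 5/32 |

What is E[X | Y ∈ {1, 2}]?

P(Y ∈ {1, 2}) = 9/16.
Σ X·P over the event = 5·(4/32) + 6·(2/32) + 6·(2/32) + 7·(2/32) + 7·(5/32) + 8·(1/32) + 8·(2/32) = 117/32.
E[X | Y ∈ {1, 2}] = (117/32) / (9/16) = 13/2.

13/2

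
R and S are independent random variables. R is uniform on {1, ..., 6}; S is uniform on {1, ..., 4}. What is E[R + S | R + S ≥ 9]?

Outcomes with R + S ≥ 9: (5,4), (6,3), (6,4), each with probability 1/24.
E[R + S | R + S ≥ 9] = (9 + 9 + 10) / 3 = 28/3.

28/3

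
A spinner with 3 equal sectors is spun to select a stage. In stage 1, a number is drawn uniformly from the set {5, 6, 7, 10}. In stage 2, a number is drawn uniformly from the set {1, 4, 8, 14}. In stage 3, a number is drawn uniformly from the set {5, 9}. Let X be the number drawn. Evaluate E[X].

83/12

E[X | stage 1] = (5+6+7+10)/4 = 7.
E[X | stage 2] = (1+4+8+14)/4 = 27/4.
E[X | stage 3] = (5+9)/2 = 7.
E[X] = (1/3)·(7) + (1/3)·(27/4) + (1/3)·(7) = 83/12.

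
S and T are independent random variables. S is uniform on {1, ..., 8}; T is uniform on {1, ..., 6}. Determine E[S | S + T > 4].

103/21

P(S + T > 4) = 7/8.
Summing S·P(x,y) over outcomes with S + T > 4 gives 103/24.
E[S | S + T > 4] = (103/24) / (7/8) = 103/21.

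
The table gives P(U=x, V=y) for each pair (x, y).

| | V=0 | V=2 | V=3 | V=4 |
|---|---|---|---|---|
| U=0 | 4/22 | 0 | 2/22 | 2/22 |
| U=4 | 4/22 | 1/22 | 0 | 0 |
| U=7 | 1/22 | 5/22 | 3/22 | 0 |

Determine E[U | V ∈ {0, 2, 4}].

P(V ∈ {0, 2, 4}) = 17/22.
Σ U·P over the event = 0·(4/22) + 0·(2/22) + 4·(4/22) + 4·(1/22) + 7·(1/22) + 7·(5/22) = 31/11.
E[U | V ∈ {0, 2, 4}] = (31/11) / (17/22) = 62/17.

62/17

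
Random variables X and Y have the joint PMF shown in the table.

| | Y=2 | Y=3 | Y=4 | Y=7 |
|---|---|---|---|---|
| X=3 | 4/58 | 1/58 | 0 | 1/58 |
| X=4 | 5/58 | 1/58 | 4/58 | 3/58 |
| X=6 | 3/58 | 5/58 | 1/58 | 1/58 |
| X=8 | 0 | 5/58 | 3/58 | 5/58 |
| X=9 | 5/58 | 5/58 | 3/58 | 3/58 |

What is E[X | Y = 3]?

P(Y = 3) = 17/58.
Σ X·P over the event = 3·(1/58) + 4·(1/58) + 6·(5/58) + 8·(5/58) + 9·(5/58) = 61/29.
E[X | Y = 3] = (61/29) / (17/58) = 122/17.

122/17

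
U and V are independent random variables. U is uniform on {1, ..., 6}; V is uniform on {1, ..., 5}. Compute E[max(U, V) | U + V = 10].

Outcomes with U + V = 10: (5,5), (6,4), each with probability 1/30.
E[max(U, V) | U + V = 10] = (5 + 6) / 2 = 11/2.

11/2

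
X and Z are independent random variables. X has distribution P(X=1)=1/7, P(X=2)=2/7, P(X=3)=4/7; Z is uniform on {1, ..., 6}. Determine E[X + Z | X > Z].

21/5

P(X > Z) = 5/21.
Summing (X+Z)·P(x,y) over outcomes with X > Z gives 1.
E[X + Z | X > Z] = (1) / (5/21) = 21/5.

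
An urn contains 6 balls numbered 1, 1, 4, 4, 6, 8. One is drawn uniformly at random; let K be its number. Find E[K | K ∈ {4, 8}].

16/3

P(K ∈ {4, 8}) = 1/2.
Σ over the event: 4·1/3 + 8·1/6 = 8/3.
E[K | K ∈ {4, 8}] = (8/3) / (1/2) = 16/3.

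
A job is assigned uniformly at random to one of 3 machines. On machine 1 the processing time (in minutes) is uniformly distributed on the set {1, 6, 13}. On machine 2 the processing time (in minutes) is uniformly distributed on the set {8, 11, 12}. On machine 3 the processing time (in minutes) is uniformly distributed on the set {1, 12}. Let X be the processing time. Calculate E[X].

E[X | machine 1] = (1+6+13)/3 = 20/3.
E[X | machine 2] = (8+11+12)/3 = 31/3.
E[X | machine 3] = (1+12)/2 = 13/2.
By the law of total expectation,
E[X] = (1/3)·(20/3) + (1/3)·(31/3) + (1/3)·(13/2) = 47/6.

47/6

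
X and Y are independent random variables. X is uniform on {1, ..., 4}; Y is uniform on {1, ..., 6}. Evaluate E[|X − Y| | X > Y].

5/3

Outcomes with X > Y: (2,1), (3,1), (3,2), (4,1), (4,2), (4,3), each with probability 1/24.
E[|X − Y| | X > Y] = (1 + 2 + 1 + 3 + 2 + 1) / 6 = 5/3.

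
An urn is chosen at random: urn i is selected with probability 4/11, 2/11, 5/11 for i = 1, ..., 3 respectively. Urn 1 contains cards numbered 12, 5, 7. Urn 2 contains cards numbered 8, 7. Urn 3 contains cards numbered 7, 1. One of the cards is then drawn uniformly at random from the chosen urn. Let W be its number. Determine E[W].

E[W | urn 1] = (12+5+7)/3 = 8.
E[W | urn 2] = (8+7)/2 = 15/2.
E[W | urn 3] = (7+1)/2 = 4.
E[W] = (4/11)·(8) + (2/11)·(15/2) + (5/11)·(4) = 67/11.

67/11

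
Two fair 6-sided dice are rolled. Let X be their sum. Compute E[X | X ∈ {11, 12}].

P(X ∈ {11, 12}) = 1/12.
Σ over the event: 11·1/18 + 12·1/36 = 17/18.
E[X | X ∈ {11, 12}] = (17/18) / (1/12) = 34/3.

34/3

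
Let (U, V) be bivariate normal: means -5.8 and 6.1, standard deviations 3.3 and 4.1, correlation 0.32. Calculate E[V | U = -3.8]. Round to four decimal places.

For a bivariate normal, E[V | U=x] = μ_V + ρ·(σ_V/σ_U)·(x − μ_U).
E[V | U=-3.8] = 6.1 + (0.32)·(4.1/3.3)·(-3.8 − (-5.8)) = 6.1 + (0.39758)·(2) = 6.8952.

6.8952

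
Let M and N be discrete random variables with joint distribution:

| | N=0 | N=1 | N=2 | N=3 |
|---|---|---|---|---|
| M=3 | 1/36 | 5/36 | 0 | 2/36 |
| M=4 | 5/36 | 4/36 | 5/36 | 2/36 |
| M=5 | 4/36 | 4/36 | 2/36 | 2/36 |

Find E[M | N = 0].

43/10

P(N = 0) = 5/18.
Summing M·P(M=x,N=y) over the conditioning event gives 43/36.
E[M | N = 0] = (43/36) / (5/18) = 43/10.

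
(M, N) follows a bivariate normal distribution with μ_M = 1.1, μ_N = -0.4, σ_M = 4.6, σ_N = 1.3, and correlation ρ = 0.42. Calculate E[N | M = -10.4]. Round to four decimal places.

-1.7650

E[N | M=x] = μ_N + ρ(σ_N/σ_M)(x − μ_M) for jointly normal variables.
E[N | M=-10.4] = -0.4 + (0.42)·(1.3/4.6)·(-10.4 − (1.1)) = -0.4 + (0.118696)·(-11.5) = -1.7650.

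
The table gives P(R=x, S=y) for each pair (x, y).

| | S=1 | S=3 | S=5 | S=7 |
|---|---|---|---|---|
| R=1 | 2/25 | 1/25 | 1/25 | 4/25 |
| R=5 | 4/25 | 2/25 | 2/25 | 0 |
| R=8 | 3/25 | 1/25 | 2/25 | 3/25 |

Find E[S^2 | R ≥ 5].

P(R ≥ 5) = 17/25.
Summing S^2·P(R=x,S=y) over the conditioning event gives 281/25.
E[S^2 | R ≥ 5] = (281/25) / (17/25) = 281/17.

281/17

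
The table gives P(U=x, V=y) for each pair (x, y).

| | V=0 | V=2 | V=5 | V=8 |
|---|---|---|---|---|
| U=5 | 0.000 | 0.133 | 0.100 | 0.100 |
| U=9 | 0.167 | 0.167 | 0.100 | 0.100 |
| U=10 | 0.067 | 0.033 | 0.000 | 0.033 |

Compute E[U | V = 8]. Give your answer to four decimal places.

7.4249

P(V = 8) = 0.233.
Summing U·P(U=x,V=y) over the conditioning event gives 1.730.
E[U | V = 8] = (1.730) / (0.233) = 7.4249.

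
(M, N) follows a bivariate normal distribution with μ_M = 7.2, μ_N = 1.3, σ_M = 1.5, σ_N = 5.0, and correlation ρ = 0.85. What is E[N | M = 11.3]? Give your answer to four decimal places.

For a bivariate normal, E[N | M=x] = μ_N + ρ·(σ_N/σ_M)·(x − μ_M).
E[N | M=11.3] = 1.3 + (0.85)·(5.0/1.5)·(11.3 − (7.2)) = 1.3 + (2.83333)·(4.1) = 12.9167.

12.9167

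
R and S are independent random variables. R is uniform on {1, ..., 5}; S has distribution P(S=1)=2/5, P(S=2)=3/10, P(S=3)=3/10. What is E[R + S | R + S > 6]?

22/3

P(R + S > 6) = 9/50.
Summing (R+S)·P(x,y) over outcomes with R + S > 6 gives 33/25.
E[R + S | R + S > 6] = (33/25) / (9/50) = 22/3.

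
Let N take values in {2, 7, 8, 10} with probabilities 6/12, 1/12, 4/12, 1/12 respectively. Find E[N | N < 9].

P(N < 9) = 11/12.
Σ over the event: 2·1/2 + 7·1/12 + 8·1/3 = 17/4.
E[N | N < 9] = (17/4) / (11/12) = 51/11.

51/11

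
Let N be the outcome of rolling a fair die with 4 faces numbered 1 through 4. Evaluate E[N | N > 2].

7/2

Given N > 2, N is equally likely to be any of {3, 4}.
E[N | N > 2] = (3 + 4) / 2 = 7/2.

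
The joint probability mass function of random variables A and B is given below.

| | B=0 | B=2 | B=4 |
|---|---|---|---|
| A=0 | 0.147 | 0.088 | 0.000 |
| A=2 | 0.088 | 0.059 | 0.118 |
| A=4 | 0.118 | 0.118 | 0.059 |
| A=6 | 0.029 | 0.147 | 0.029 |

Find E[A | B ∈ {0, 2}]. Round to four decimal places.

2.8892

P(B ∈ {0, 2}) = 0.794.
Σ A·P over the event = 0·(0.147) + 0·(0.088) + 2·(0.088) + 2·(0.059) + 4·(0.118) + 4·(0.118) + 6·(0.029) + 6·(0.147) = 2.294.
E[A | B ∈ {0, 2}] = (2.294) / (0.794) = 2.8892.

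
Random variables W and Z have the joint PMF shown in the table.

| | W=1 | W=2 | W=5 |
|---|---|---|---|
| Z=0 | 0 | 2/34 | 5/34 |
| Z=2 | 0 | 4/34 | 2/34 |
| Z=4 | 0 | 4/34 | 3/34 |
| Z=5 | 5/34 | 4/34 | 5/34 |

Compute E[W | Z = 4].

P(Z = 4) = 7/34.
Σ W·P over the event = 2·(4/34) + 5·(3/34) = 23/34.
E[W | Z = 4] = (23/34) / (7/34) = 23/7.

23/7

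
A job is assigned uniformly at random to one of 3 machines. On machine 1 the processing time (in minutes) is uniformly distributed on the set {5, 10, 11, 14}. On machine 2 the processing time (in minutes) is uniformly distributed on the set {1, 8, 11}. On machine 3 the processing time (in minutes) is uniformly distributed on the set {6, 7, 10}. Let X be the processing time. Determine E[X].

E[X | machine 1] = (5+10+11+14)/4 = 10.
E[X | machine 2] = (1+8+11)/3 = 20/3.
E[X | machine 3] = (6+7+10)/3 = 23/3.
By the law of total expectation,
E[X] = (1/3)·(10) + (1/3)·(20/3) + (1/3)·(23/3) = 73/9.

73/9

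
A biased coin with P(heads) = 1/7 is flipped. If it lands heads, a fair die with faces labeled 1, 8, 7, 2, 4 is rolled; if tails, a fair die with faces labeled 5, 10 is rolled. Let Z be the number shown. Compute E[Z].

247/35

E[Z | heads] = (1+8+7+2+4)/5 = 22/5.
E[Z | tails] = (5+10)/2 = 15/2.
By the law of total expectation,
E[Z] = (1/7)·(22/5) + (6/7)·(15/2) = 247/35.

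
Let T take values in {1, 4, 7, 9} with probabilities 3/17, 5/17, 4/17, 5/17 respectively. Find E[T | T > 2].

93/14

P(T > 2) = 14/17.
Σ over the event: 4·5/17 + 7·4/17 + 9·5/17 = 93/17.
E[T | T > 2] = (93/17) / (14/17) = 93/14.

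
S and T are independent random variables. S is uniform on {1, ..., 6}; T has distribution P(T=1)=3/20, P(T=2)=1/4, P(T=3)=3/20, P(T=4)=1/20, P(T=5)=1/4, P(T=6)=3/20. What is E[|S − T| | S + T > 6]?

P(S + T > 6) = 23/40.
Summing |S−T|·P(x,y) over outcomes with S + T > 6 gives 19/15.
E[|S − T| | S + T > 6] = (19/15) / (23/40) = 152/69.

152/69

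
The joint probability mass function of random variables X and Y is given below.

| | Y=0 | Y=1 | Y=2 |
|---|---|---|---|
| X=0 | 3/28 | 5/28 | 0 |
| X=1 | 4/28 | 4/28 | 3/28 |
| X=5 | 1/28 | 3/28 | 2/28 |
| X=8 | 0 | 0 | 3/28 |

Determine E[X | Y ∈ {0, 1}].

7/5

P(Y ∈ {0, 1}) = 5/7.
Σ X·P over the event = 0·(3/28) + 0·(5/28) + 1·(4/28) + 1·(4/28) + 5·(1/28) + 5·(3/28) = 1.
E[X | Y ∈ {0, 1}] = (1) / (5/7) = 7/5.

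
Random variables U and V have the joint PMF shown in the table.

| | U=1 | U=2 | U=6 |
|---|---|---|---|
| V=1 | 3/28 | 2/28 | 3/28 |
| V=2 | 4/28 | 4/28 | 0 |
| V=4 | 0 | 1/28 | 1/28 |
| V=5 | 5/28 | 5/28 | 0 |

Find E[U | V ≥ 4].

23/12

P(V ≥ 4) = 3/7.
Summing U·P(U=x,V=y) over the conditioning event gives 23/28.
E[U | V ≥ 4] = (23/28) / (3/7) = 23/12.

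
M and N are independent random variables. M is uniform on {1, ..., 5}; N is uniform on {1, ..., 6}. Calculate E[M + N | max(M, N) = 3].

Outcomes with max(M, N) = 3: (1,3), (2,3), (3,1), (3,2), (3,3), each with probability 1/30.
E[M + N | max(M, N) = 3] = (4 + 5 + 4 + 5 + 6) / 5 = 24/5.

24/5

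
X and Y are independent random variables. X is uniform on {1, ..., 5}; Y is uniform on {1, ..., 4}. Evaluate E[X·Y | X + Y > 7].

Outcomes with X + Y > 7: (4,4), (5,3), (5,4), each with probability 1/20.
E[X·Y | X + Y > 7] = (16 + 15 + 20) / 3 = 17.

17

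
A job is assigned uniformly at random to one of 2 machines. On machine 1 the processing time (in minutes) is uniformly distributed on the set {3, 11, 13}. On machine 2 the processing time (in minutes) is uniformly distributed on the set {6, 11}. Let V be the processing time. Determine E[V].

E[V | machine 1] = (3+11+13)/3 = 9.
E[V | machine 2] = (6+11)/2 = 17/2.
E[V] = (1/2)·(9) + (1/2)·(17/2) = 35/4.

35/4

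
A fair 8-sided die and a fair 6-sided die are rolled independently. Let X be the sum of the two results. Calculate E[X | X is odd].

P(X is odd) = 1/2.
Σ over the event: 3·1/24 + 5·1/12 + 7·1/8 + 9·1/8 + 11·1/12 + 13·1/24 = 4.
E[X | X is odd] = (4) / (1/2) = 8.

8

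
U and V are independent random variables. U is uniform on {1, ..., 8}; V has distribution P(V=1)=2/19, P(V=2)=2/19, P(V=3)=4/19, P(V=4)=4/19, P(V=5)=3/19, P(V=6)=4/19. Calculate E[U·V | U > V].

1653/79

P(U > V) = 79/152.
Summing UV·P(x,y) over outcomes with U > V gives 87/8.
E[U·V | U > V] = (87/8) / (79/152) = 1653/79.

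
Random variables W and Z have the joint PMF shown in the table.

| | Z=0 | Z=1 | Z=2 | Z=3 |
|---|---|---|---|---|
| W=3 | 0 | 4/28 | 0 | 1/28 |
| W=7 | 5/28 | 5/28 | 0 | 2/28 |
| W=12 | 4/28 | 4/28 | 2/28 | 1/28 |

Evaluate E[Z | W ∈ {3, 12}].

9/8

P(W ∈ {3, 12}) = 4/7.
Σ Z·P over the event = 1·(4/28) + 3·(1/28) + 0·(4/28) + 1·(4/28) + 2·(2/28) + 3·(1/28) = 9/14.
E[Z | W ∈ {3, 12}] = (9/14) / (4/7) = 9/8.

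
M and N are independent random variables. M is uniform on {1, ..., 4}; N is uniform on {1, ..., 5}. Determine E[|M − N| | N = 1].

Outcomes with N = 1: (1,1), (2,1), (3,1), (4,1), each with probability 1/20.
E[|M − N| | N = 1] = (0 + 1 + 2 + 3) / 4 = 3/2.

3/2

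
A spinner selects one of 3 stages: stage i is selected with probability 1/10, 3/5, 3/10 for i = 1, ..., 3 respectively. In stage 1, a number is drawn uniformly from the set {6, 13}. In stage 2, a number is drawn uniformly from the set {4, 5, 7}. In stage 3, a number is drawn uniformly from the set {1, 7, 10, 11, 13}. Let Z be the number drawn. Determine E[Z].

667/100

E[Z | stage 1] = (6+13)/2 = 19/2.
E[Z | stage 2] = (4+5+7)/3 = 16/3.
E[Z | stage 3] = (1+7+10+11+13)/5 = 42/5.
By the law of total expectation,
E[Z] = (1/10)·(19/2) + (3/5)·(16/3) + (3/10)·(42/5) = 667/100.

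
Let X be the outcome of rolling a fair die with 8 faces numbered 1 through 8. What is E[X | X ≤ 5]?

3

Given X ≤ 5, X is equally likely to be any of {1, 2, 3, 4, 5}.
E[X | X ≤ 5] = (1 + 2 + 3 + 4 + 5) / 5 = 3.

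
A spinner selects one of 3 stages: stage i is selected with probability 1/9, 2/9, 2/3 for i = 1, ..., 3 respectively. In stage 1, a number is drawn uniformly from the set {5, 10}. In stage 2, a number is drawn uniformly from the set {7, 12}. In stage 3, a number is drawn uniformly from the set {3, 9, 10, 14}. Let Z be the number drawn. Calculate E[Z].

161/18

E[Z | stage 1] = (5+10)/2 = 15/2.
E[Z | stage 2] = (7+12)/2 = 19/2.
E[Z | stage 3] = (3+9+10+14)/4 = 9.
By the law of total expectation,
E[Z] = (1/9)·(15/2) + (2/9)·(19/2) + (2/3)·(9) = 161/18.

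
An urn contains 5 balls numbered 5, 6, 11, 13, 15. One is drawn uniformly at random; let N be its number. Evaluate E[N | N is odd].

11

P(N is odd) = 4/5.
Σ over the event: 5·1/5 + 11·1/5 + 13·1/5 + 15·1/5 = 44/5.
E[N | N is odd] = (44/5) / (4/5) = 11.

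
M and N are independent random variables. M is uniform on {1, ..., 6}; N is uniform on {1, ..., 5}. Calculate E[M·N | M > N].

35/3

P(M > N) = 1/2.
Summing MN·P(x,y) over outcomes with M > N gives 35/6.
E[M·N | M > N] = (35/6) / (1/2) = 35/3.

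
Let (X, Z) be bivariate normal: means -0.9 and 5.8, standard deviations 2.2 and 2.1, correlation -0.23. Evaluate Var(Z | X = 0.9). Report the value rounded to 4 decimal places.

Var(Z | X=x) = (1 − ρ²)·σ_Z².
Var(Z | X=0.9) = (2.1)²·(1 − (-0.23)²) = 4.41·0.9471 = 4.1767.

4.1767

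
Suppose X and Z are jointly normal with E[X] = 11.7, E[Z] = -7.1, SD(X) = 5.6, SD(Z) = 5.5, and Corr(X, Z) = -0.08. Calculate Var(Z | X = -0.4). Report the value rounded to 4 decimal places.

The conditional variance in a bivariate normal is σ_Z²(1 − ρ²), independent of x.
Var(Z | X=-0.4) = (5.5)²·(1 − (-0.08)²) = 30.25·0.9936 = 30.0564.

30.0564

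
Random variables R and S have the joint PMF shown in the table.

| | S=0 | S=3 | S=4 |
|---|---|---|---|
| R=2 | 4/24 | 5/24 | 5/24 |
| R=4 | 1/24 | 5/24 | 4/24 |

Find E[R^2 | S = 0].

P(S = 0) = 5/24.
Σ R^2·P over the event = 4·(4/24) + 16·(1/24) = 4/3.
E[R^2 | S = 0] = (4/3) / (5/24) = 32/5.

32/5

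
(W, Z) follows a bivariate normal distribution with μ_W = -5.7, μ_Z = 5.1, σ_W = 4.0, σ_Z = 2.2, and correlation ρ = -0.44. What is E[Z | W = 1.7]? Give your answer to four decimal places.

3.3092

E[Z | W=x] = μ_Z + ρ(σ_Z/σ_W)(x − μ_W) for jointly normal variables.
E[Z | W=1.7] = 5.1 + (-0.44)·(2.2/4.0)·(1.7 − (-5.7)) = 5.1 + (-0.242)·(7.4) = 3.3092.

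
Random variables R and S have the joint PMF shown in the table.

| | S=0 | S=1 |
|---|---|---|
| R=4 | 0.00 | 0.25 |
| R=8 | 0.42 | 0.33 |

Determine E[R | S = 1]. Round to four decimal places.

P(S = 1) = 0.58.
Σ R·P over the event = 4·(0.25) + 8·(0.33) = 3.64.
E[R | S = 1] = (3.64) / (0.58) = 6.2759.

6.2759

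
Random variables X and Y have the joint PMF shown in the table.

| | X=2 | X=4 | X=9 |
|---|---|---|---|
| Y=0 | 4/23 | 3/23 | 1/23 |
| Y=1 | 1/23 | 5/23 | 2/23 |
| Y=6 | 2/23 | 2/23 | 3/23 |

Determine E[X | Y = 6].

39/7

P(Y = 6) = 7/23.
Σ X·P over the event = 2·(2/23) + 4·(2/23) + 9·(3/23) = 39/23.
E[X | Y = 6] = (39/23) / (7/23) = 39/7.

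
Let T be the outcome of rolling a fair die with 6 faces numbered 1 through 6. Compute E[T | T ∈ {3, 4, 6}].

13/3

P(T ∈ {3, 4, 6}) = 1/2.
Σ over the event: 3·1/6 + 4·1/6 + 6·1/6 = 13/6.
E[T | T ∈ {3, 4, 6}] = (13/6) / (1/2) = 13/3.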